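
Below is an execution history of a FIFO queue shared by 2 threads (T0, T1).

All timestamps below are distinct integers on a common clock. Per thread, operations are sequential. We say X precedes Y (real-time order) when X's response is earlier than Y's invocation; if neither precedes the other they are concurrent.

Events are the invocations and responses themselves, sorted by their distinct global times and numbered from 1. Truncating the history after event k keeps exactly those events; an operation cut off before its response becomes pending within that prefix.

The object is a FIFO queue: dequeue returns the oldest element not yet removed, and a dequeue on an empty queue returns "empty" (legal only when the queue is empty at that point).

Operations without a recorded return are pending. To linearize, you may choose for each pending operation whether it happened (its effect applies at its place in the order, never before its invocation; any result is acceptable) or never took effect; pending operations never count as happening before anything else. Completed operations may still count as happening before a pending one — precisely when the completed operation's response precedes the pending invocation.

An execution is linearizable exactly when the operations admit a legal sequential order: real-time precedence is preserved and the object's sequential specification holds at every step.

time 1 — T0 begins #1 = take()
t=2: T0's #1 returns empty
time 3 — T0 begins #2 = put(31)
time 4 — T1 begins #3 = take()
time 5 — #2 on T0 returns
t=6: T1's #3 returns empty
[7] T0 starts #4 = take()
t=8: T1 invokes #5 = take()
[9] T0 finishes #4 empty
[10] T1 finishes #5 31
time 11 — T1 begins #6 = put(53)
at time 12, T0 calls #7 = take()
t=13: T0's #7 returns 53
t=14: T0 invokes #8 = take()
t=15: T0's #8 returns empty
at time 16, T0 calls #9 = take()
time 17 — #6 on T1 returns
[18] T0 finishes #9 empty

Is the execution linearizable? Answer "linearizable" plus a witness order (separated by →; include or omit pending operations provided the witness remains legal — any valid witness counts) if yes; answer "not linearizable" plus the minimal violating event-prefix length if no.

after step 1 (#1 take() → empty): queue <>
after step 2 (#3 take() → empty): queue <>
after step 3 (#2 put(31)): queue <31>
after step 4 (#5 take() → 31): queue <>
after step 5 (#4 take() → empty): queue <>
after step 6 (#6 put(53)): queue <53>
after step 7 (#7 take() → 53): queue <>
after step 8 (#8 take() → empty): queue <>
after step 9 (#9 take() → empty): queue <>

linearizable — witness: #1 → #3 → #2 → #5 → #4 → #6 → #7 → #8 → #9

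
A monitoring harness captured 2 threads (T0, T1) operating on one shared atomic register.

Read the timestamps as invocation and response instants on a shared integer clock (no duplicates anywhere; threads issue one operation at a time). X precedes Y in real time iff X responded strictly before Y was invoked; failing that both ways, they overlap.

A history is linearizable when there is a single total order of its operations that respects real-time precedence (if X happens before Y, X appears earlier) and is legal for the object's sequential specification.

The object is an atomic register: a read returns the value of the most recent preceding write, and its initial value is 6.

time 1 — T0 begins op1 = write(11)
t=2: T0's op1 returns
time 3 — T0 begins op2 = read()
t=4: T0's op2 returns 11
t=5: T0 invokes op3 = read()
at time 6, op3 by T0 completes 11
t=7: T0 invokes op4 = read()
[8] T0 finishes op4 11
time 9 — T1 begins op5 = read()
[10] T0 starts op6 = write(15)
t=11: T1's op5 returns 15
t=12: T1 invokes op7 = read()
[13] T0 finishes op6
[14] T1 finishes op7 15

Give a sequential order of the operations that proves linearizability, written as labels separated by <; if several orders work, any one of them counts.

after step 1 (op1 write(11)): value 11
after step 2 (op2 read() → 11): value 11
after step 3 (op3 read() → 11): value 11
after step 4 (op4 read() → 11): value 11
after step 5 (op6 write(15)): value 15
after step 6 (op5 read() → 15): value 15
after step 7 (op7 read() → 15): value 15

op1 < op2 < op3 < op4 < op6 < op5 < op7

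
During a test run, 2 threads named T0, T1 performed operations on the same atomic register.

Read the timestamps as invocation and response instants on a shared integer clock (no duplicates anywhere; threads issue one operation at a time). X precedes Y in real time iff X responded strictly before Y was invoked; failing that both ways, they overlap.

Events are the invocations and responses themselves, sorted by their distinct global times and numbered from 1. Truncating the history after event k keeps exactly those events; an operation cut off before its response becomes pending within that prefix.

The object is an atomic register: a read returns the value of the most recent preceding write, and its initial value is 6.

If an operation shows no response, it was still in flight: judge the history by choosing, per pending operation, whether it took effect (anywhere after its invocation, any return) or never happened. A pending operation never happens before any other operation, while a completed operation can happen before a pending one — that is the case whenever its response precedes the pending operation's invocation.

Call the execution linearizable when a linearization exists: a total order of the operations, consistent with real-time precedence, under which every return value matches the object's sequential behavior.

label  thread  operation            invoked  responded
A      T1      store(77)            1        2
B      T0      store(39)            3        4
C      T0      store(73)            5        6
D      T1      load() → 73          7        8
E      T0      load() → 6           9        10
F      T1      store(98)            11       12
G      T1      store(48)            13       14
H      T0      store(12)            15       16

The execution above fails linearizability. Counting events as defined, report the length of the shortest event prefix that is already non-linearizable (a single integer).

10

events 1..9 are linearizable, e.g. via A, B, C, D:
after step 1 (A store(77)): value 77
after step 2 (B store(39)): value 39
after step 3 (C store(73)): value 73
after step 4 (D load() → 73): value 73
once event 10 joins (E's response, time 10), exhaustive search finds no witness
one such order, A, B, C, D, E, breaks at step 5 where E load() → 6 is illegal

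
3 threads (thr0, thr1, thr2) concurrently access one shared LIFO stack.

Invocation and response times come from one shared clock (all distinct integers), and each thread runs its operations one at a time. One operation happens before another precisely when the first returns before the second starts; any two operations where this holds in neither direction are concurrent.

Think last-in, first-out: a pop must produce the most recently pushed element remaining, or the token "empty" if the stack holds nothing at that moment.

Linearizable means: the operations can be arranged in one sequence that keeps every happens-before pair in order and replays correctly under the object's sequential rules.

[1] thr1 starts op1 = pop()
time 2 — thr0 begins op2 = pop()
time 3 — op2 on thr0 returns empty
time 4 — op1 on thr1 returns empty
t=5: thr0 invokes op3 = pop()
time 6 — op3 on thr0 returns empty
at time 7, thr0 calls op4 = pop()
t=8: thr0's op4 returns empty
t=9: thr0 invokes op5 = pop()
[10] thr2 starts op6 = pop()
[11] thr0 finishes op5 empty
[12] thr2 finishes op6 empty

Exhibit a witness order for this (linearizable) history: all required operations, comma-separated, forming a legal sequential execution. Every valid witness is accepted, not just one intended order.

op1, op2, op3, op4, op5, op6

1. op1 pop() → empty, leaving stack <>
2. op2 pop() → empty, leaving stack <>
3. op3 pop() → empty, leaving stack <>
4. op4 pop() → empty, leaving stack <>
5. op5 pop() → empty, leaving stack <>
6. op6 pop() → empty, leaving stack <>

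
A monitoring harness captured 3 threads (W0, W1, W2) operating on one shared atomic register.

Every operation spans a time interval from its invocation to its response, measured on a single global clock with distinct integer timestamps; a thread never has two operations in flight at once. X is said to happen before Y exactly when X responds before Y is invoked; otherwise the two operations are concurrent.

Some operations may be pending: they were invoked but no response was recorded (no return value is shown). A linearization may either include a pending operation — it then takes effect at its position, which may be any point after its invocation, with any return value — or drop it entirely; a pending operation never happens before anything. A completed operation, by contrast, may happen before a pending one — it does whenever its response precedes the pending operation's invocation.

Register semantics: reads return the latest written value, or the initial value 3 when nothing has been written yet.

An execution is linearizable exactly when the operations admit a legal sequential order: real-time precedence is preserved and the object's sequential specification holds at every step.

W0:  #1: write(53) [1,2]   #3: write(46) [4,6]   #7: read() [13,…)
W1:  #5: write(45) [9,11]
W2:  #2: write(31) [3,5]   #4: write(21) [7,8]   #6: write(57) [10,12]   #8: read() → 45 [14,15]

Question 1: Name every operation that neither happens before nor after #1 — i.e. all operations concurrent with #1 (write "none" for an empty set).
none

#1 spans [1,2]: anything still running between times 1 and 2 counts as concurrent
#2 [3,5]: after
#3 [4,6]: after
#4 [7,8]: after
#5 [9,11]: after
#6 [10,12]: after
#7 [13,…): after
#8 [14,15]: after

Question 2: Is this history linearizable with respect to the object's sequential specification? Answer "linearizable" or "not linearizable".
linearizable

a witness: #1, #2, #3, #4, #6, #5, #7, #8
1. #1 write(53), leaving value 53
2. #2 write(31), leaving value 31
3. #3 write(46), leaving value 46
4. #4 write(21), leaving value 21
5. #6 write(57), leaving value 57
6. #5 write(45), leaving value 45
7. #7 read() (pending, included), leaving value 45
8. #8 read() → 45, leaving value 45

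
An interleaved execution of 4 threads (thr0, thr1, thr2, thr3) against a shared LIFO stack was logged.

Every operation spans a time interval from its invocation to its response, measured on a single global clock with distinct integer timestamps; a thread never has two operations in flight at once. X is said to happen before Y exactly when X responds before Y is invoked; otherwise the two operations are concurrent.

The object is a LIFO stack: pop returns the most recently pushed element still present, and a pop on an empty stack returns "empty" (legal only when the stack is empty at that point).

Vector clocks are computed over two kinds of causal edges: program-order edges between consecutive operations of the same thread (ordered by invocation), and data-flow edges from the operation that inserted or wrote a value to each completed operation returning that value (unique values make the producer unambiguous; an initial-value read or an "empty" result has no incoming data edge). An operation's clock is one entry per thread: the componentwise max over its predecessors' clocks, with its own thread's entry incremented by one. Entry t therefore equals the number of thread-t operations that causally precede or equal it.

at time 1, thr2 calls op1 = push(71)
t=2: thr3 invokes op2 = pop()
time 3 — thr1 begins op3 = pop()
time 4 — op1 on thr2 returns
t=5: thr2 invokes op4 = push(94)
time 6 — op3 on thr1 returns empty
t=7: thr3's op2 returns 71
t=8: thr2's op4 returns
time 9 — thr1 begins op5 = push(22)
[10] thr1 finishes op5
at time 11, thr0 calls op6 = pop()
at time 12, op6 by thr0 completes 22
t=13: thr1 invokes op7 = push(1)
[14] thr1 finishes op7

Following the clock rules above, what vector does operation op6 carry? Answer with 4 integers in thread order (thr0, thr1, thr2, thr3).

invoked at 1, op1 has no predecessors; its own thr2 bump gives (0, 0, 1, 0)
invoked at 3, op3 has no predecessors; its own thr1 bump gives (0, 1, 0, 0)
merge at op2 (invoked 2): VC(op1)=(0, 0, 1, 0), own-thread bump on thr3 → (0, 0, 1, 1)
merge at op4 (invoked 5): VC(op1)=(0, 0, 1, 0), own-thread bump on thr2 → (0, 0, 2, 0)
merge at op5 (invoked 9): VC(op3)=(0, 1, 0, 0), own-thread bump on thr1 → (0, 2, 0, 0)
merge at op7 (invoked 13): VC(op5)=(0, 2, 0, 0), own-thread bump on thr1 → (0, 3, 0, 0)
merge at op6 (invoked 11): VC(op5)=(0, 2, 0, 0), own-thread bump on thr0 → (1, 2, 0, 0)
target: VC(op6) = (1, 2, 0, 0)

(1, 2, 0, 0)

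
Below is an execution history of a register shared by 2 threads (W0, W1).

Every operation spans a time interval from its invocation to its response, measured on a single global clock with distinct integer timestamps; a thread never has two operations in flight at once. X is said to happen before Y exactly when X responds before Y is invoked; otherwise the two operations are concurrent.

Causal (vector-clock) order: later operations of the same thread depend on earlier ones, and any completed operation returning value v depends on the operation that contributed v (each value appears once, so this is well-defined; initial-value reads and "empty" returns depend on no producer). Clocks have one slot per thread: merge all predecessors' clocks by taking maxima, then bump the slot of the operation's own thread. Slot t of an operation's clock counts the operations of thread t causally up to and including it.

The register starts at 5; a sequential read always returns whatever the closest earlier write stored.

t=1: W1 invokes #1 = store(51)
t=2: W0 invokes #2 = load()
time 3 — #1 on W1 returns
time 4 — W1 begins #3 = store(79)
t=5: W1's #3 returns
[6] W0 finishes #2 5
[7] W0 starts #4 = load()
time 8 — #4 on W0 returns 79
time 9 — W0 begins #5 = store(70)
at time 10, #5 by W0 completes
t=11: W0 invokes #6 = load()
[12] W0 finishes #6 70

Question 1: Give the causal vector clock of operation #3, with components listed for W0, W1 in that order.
Answer: (0, 2)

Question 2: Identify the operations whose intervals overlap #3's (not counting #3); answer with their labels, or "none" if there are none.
Answer: #2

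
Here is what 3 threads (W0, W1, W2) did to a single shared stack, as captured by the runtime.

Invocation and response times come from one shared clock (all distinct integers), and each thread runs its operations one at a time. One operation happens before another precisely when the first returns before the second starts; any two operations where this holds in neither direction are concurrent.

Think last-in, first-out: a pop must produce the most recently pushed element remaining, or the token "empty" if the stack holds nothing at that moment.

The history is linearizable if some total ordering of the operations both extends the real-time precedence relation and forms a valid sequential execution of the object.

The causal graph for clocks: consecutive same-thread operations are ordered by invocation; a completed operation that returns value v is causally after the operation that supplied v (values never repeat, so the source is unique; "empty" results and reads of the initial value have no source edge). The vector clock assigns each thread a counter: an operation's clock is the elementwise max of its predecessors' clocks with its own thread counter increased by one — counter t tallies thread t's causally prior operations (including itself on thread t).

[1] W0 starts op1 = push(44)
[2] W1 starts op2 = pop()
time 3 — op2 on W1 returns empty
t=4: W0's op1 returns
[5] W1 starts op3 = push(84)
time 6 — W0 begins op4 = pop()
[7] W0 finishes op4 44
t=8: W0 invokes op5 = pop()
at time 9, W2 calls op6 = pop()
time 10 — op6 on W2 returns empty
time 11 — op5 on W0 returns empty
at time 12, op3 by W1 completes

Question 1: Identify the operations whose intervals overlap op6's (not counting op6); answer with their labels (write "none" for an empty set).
op6 runs from 9 to 10; window-overlapping ops are concurrent
op1 [1,4]: before
op2 [2,3]: before
op3 [5,12]: concurrent
op4 [6,7]: before
op5 [8,11]: concurrent

op3, op5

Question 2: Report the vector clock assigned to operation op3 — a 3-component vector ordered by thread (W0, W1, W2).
op6, invoked 9, has no incoming edges; only W2's bump applies → (0, 0, 1)
op2, invoked 2, has no incoming edges; only W1's bump applies → (0, 1, 0)
op1, invoked 1, has no incoming edges; only W0's bump applies → (1, 0, 0)
op3 (invocation 5): componentwise max over VC(op2)=(0, 1, 0), +1 at W1, giving (0, 2, 0)
op4 (invocation 6): componentwise max over VC(op1)=(1, 0, 0), +1 at W0, giving (2, 0, 0)
op5 (invocation 8): componentwise max over VC(op4)=(2, 0, 0), +1 at W0, giving (3, 0, 0)
target: VC(op3) = (0, 2, 0)

(0, 2, 0)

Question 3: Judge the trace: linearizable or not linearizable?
one valid linearization: op2, op1, op4, op5, op6, op3
step 1: op2 pop() → empty — stack <>
step 2: op1 push(44) — stack <44>
step 3: op4 pop() → 44 — stack <>
step 4: op5 pop() → empty — stack <>
step 5: op6 pop() → empty — stack <>
step 6: op3 push(84) — stack <84>

linearizable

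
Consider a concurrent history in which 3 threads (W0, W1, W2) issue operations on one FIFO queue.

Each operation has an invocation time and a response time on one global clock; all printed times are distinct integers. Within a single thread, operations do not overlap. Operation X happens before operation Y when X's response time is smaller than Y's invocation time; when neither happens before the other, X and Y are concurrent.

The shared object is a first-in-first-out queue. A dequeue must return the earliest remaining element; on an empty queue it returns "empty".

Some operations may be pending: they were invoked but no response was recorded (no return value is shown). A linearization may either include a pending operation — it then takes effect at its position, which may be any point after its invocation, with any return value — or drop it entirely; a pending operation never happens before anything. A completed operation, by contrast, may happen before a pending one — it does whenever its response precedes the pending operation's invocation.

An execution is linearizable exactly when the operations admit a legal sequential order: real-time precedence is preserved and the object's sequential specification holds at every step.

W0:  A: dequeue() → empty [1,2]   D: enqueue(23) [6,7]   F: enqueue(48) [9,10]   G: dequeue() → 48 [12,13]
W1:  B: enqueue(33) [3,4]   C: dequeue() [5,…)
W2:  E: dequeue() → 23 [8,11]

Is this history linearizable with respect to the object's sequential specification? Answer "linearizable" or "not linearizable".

linearizable

a witness: A, B, C, D, E, F, G
step 1: A dequeue() → empty — queue <>
step 2: B enqueue(33) — queue <33>
step 3: C dequeue() (pending, included) — queue <>
step 4: D enqueue(23) — queue <23>
step 5: E dequeue() → 23 — queue <>
step 6: F enqueue(48) — queue <48>
step 7: G dequeue() → 48 — queue <>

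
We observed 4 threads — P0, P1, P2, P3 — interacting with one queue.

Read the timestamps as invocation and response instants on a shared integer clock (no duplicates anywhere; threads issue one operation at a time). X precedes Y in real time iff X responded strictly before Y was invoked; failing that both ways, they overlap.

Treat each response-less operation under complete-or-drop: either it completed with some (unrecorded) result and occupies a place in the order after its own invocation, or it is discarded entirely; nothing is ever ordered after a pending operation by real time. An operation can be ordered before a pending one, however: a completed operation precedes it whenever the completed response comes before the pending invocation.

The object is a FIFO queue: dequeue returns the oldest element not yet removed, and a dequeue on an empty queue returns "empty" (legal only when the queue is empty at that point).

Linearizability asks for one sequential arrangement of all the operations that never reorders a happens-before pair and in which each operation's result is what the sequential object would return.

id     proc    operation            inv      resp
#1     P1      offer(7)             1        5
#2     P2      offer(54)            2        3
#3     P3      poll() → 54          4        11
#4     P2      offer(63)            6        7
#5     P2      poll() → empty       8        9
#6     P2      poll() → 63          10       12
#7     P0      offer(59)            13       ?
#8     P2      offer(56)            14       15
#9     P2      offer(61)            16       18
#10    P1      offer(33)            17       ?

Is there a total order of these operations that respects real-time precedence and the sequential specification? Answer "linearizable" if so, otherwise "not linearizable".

not linearizable

already the first 9 events (up to #5's response at time 9) admit no linearization; the first 8 still do
checked exhaustively: 2 real-time-consistent orders of 4 completed operations, zero legal queue replays
including or dropping the 1 pending operation (#3) in any combination fails
sample order #1, #2, #4, #5 (pending dropped) stalls at step 4 — #5 poll() → empty has no legal effect
sample order #2, #1, #4, #5 (pending dropped) stalls at step 4 — #5 poll() → empty has no legal effect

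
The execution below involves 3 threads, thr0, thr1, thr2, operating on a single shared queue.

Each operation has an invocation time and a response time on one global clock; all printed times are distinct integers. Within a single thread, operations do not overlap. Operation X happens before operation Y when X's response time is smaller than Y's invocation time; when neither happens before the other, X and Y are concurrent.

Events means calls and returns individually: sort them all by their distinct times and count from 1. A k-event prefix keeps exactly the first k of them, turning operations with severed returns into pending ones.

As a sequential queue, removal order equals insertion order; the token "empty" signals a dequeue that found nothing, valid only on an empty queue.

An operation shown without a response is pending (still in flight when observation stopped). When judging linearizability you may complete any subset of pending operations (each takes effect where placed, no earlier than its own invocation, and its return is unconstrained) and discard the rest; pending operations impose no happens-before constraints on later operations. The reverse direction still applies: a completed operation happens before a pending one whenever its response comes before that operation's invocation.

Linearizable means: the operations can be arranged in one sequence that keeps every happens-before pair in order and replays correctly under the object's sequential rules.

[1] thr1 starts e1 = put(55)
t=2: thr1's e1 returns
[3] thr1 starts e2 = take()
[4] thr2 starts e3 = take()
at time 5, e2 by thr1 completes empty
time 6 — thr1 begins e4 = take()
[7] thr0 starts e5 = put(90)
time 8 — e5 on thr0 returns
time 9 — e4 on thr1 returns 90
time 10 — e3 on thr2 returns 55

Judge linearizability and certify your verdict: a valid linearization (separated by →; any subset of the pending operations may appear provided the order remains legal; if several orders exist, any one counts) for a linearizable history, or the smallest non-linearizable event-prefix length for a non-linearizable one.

linearizable — witness: e1 → e3 → e2 → e5 → e4

step 1: e1 put(55) — queue <55>
step 2: e3 take() → 55 — queue <>
step 3: e2 take() → empty — queue <>
step 4: e5 put(90) — queue <90>
step 5: e4 take() → 90 — queue <>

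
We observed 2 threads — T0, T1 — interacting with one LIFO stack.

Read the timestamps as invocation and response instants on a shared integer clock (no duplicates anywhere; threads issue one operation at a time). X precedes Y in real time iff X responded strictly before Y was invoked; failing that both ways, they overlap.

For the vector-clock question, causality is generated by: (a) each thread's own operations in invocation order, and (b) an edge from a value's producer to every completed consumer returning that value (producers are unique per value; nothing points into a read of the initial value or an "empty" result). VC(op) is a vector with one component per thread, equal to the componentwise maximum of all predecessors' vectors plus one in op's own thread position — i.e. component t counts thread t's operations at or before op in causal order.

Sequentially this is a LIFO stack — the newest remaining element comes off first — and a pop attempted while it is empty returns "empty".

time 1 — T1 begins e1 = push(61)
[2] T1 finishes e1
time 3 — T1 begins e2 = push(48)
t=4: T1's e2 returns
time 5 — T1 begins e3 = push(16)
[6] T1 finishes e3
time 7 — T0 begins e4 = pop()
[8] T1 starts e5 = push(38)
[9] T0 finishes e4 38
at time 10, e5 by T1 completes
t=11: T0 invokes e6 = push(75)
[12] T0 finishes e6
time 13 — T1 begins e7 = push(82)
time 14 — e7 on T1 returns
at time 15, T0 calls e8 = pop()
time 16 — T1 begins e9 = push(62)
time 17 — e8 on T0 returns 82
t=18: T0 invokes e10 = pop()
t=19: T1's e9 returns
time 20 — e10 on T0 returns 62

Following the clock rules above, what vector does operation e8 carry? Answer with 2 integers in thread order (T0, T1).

root op e1, invoked 1: fresh clock plus T1's own tick → (0, 1)
invoked at 3, e2 merges VC(e1)=(0, 1) and bumps T1's slot → (0, 2)
invoked at 5, e3 merges VC(e2)=(0, 2) and bumps T1's slot → (0, 3)
invoked at 8, e5 merges VC(e3)=(0, 3) and bumps T1's slot → (0, 4)
invoked at 13, e7 merges VC(e5)=(0, 4) and bumps T1's slot → (0, 5)
invoked at 7, e4 merges VC(e5)=(0, 4) and bumps T0's slot → (1, 4)
invoked at 16, e9 merges VC(e7)=(0, 5) and bumps T1's slot → (0, 6)
invoked at 11, e6 merges VC(e4)=(1, 4) and bumps T0's slot → (2, 4)
invoked at 15, e8 merges VC(e6)=(2, 4), VC(e7)=(0, 5) and bumps T0's slot → (3, 5)
invoked at 18, e10 merges VC(e8)=(3, 5), VC(e9)=(0, 6) and bumps T0's slot → (4, 6)
target: VC(e8) = (3, 5)

(3, 5)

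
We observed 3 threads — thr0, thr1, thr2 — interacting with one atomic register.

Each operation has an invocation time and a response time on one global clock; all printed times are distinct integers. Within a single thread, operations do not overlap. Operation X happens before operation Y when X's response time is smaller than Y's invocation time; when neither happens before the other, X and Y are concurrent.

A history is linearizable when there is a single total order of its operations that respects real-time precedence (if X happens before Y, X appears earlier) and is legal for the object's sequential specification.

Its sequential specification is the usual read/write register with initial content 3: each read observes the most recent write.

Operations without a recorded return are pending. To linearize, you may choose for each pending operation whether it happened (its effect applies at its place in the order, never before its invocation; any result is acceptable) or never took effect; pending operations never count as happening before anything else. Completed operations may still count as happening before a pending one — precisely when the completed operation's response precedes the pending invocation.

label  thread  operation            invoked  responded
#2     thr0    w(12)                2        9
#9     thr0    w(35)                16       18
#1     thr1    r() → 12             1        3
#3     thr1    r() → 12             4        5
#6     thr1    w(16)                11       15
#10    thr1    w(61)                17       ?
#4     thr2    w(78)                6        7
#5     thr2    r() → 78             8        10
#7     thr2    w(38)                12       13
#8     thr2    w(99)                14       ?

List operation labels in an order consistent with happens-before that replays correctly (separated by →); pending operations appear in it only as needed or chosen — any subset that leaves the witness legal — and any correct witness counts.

#2 → #1 → #3 → #4 → #5 → #6 → #7 → #8 → #9

1. #2 w(12), leaving value 12
2. #1 r() → 12, leaving value 12
3. #3 r() → 12, leaving value 12
4. #4 w(78), leaving value 78
5. #5 r() → 78, leaving value 78
6. #6 w(16), leaving value 16
7. #7 w(38), leaving value 38
8. #8 w(99) (pending, included), leaving value 99
9. #9 w(35), leaving value 35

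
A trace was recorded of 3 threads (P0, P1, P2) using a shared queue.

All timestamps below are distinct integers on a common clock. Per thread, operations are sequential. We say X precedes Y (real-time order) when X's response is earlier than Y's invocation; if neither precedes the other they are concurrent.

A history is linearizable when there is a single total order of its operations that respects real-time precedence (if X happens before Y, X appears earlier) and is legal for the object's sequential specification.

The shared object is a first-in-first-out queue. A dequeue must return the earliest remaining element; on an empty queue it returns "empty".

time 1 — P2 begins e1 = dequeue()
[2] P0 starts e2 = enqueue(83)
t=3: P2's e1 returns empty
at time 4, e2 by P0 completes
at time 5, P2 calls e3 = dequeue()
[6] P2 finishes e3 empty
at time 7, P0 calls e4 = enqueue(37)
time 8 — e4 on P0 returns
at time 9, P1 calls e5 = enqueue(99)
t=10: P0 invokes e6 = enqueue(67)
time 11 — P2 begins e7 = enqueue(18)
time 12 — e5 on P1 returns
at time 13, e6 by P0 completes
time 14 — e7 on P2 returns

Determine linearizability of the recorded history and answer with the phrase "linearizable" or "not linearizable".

already the first 6 events (up to e3's response at time 6) admit no linearization; the first 5 still do
checked exhaustively: 2 real-time-consistent orders of 3 completed operations, zero legal queue replays
one such order, e1, e2, e3, breaks at step 3 where e3 dequeue() → empty is illegal
one such order, e2, e1, e3, breaks at step 2 where e1 dequeue() → empty is illegal

not linearizable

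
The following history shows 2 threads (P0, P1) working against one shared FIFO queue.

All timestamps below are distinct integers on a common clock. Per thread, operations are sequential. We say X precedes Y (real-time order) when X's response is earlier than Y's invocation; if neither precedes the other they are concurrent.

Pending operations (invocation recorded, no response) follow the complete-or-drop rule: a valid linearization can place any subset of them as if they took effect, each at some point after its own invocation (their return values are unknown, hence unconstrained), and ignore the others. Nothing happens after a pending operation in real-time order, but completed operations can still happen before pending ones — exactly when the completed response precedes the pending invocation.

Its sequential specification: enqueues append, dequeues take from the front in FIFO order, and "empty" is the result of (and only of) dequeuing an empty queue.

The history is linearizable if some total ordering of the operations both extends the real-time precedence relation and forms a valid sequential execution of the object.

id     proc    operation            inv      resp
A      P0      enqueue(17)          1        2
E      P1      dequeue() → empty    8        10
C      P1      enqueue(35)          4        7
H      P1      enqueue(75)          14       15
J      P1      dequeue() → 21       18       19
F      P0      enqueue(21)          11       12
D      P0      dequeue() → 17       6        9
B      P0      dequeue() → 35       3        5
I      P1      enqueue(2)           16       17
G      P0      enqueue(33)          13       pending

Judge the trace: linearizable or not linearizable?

not linearizable

already the first 5 events (up to B's response at time 5) admit no linearization; the first 4 still do
exactly one order of the 2 completed ops respects real time; the FIFO queue replay fails
completion choices over the 1 pending operation (C) were checked; none helps
sample order A, B (pending dropped) stalls at step 2 — B dequeue() → 35 has no legal effect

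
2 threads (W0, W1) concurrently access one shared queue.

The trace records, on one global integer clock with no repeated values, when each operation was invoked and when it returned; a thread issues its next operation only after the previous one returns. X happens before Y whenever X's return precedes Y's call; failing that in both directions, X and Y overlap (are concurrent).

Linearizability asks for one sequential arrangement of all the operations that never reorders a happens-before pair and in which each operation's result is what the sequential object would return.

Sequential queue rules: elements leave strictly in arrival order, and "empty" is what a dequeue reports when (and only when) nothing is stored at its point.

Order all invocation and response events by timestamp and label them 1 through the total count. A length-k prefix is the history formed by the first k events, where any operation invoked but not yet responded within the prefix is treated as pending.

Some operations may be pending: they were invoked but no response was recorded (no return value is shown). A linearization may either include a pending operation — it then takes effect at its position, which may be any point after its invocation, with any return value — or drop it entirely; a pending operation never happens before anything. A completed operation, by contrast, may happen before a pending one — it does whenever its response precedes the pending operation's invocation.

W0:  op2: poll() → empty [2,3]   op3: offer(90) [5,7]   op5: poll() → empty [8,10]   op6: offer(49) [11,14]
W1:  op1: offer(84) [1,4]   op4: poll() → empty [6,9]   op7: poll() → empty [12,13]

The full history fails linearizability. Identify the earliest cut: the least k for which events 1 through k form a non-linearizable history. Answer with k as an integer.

9

events 1..8 are linearizable, e.g. via op2, op1, op3:
after step 1 (op2 poll() → empty): queue <>
after step 2 (op1 offer(84)): queue <84>
after step 3 (op3 offer(90)): queue <84,90>
at event 9 (op4's time-9 response) nothing linearizes any more
every completion of the 1 pending operation (op5) was checked; none linearizes
for example op1, op2, op3, op4 (pending dropped) fails at step 2: op2 poll() → empty is not legal there
for example op1, op2, op4, op3 (pending dropped) fails at step 2: op2 poll() → empty is not legal there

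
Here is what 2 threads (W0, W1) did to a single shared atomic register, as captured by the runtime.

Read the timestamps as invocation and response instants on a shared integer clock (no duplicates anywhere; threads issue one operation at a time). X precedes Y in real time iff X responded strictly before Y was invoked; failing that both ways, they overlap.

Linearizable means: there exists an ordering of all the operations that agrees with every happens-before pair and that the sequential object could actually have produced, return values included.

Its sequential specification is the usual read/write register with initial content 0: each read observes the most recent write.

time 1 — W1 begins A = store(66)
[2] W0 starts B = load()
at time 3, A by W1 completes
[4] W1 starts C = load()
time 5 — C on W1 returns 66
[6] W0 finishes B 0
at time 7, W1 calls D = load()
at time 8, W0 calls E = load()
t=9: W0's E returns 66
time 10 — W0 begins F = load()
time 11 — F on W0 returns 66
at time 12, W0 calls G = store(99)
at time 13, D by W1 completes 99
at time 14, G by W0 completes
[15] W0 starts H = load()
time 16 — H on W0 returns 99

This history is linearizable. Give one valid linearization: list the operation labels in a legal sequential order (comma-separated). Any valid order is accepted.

1. B load() → 0, leaving value 0
2. A store(66), leaving value 66
3. C load() → 66, leaving value 66
4. E load() → 66, leaving value 66
5. F load() → 66, leaving value 66
6. G store(99), leaving value 99
7. D load() → 99, leaving value 99
8. H load() → 99, leaving value 99

B, A, C, E, F, G, D, H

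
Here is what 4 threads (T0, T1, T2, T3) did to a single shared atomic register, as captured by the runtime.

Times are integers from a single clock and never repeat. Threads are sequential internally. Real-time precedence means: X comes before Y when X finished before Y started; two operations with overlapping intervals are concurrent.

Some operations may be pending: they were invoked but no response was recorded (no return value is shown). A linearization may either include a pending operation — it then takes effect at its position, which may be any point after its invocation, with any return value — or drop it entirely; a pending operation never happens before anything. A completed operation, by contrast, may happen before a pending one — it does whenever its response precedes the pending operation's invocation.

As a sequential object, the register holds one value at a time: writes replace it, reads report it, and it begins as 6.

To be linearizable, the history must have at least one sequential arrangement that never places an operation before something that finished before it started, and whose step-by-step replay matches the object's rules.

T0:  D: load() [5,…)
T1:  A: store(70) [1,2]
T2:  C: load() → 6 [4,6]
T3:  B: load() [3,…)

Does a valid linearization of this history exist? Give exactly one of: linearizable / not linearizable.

the violation lands at event 6, C's response at time 6: events 1..5 linearize, events 1..6 do not
one real-time candidate order over the 2 completed operations — the atomic register replay rejects it
completion choices over the 2 pending operations (B, D) were checked; none helps
e.g. A, C (pending dropped): illegal at step 2, since C load() → 6 cannot apply there

not linearizable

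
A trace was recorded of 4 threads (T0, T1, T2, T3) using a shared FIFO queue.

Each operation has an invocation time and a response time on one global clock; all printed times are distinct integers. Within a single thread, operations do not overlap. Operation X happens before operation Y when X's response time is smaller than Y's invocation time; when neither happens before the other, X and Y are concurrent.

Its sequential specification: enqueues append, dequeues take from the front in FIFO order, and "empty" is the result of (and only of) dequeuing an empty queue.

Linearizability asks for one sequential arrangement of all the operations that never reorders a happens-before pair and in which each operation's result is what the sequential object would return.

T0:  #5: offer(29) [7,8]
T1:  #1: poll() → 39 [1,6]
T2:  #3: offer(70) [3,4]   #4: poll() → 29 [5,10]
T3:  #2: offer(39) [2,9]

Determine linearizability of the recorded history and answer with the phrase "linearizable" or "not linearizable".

events 1..9 are fine; event 10 — the response of #4 at time 10 — makes the prefix non-linearizable
all 25 real-time-respecting orders fail — 5 completed FIFO queue operations, no legal replay
sample order #1, #2, #3, #4, #5 stalls at step 1 — #1 poll() → 39 has no legal effect
sample order #1, #2, #3, #5, #4 stalls at step 1 — #1 poll() → 39 has no legal effect

not linearizable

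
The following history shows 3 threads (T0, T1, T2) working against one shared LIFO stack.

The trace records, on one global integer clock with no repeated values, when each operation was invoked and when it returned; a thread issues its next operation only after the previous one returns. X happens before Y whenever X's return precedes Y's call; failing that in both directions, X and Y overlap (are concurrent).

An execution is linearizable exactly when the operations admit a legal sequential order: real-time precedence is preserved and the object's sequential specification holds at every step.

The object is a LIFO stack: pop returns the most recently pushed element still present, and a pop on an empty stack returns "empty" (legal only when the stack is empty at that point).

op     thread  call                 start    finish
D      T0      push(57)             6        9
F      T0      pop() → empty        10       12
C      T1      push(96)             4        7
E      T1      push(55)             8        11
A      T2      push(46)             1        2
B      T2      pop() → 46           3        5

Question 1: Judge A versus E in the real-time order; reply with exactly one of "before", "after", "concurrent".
before

A spans [1,2], E spans [8,11]
resp(A)=2 < inv(E)=8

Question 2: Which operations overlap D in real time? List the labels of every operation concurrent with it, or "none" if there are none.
C, E

concurrent with D ([6,9]): every op whose interval crosses 6..9
A [1,2]: before
B [3,5]: before
C [4,7]: concurrent
E [8,11]: concurrent
F [10,12]: after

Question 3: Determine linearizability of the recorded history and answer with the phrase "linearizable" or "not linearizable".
not linearizable

events 1..11 are fine; event 12 — the response of F at time 12 — makes the prefix non-linearizable
8 orders of the 6 completed LIFO stack ops respect real time; none is legal
take A, B, C, D, E, F: step 6 already fails, because F pop() → empty cannot occur there
take A, B, C, D, F, E: step 5 already fails, because F pop() → empty cannot occur there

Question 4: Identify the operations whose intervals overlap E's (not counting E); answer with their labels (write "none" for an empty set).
D, F

E spans [8,11]; an op avoiding the whole window 8..11 is ordered, any other is concurrent
A [1,2]: before
B [3,5]: before
C [4,7]: before
D [6,9]: concurrent
F [10,12]: concurrent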